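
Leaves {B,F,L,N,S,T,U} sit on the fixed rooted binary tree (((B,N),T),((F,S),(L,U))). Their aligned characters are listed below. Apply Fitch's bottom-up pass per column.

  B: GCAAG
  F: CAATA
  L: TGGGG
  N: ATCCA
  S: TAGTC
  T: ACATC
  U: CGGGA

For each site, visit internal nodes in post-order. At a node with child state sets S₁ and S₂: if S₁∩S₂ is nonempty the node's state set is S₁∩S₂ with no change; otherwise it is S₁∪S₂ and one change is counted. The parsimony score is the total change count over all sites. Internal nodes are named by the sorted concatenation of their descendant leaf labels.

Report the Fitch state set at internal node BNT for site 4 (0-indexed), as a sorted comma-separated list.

A,C,G

BN@0: {G} ∪ {A} = {A,G} (union, +1)
BNT@0: {A,G} ∩ {A} = {A} (intersection, +0)
FS@0: {C} ∪ {T} = {C,T} (union, +1)
LU@0: {T} ∪ {C} = {C,T} (union, +1)
FLSU@0: {C,T} ∩ {C,T} = {C,T} (intersection, +0)
BFLNSTU@0: {A} ∪ {C,T} = {A,C,T} (union, +1)
BN@1: {C} ∪ {T} = {C,T} (union, +1)
BNT@1: {C,T} ∩ {C} = {C} (intersection, +0)
FS@1: {A} ∩ {A} = {A} (intersection, +0)
LU@1: {G} ∩ {G} = {G} (intersection, +0)
FLSU@1: {A} ∪ {G} = {A,G} (union, +1)
BFLNSTU@1: {C} ∪ {A,G} = {A,C,G} (union, +1)
BN@2: {A} ∪ {C} = {A,C} (union, +1)
BNT@2: {A,C} ∩ {A} = {A} (intersection, +0)
FS@2: {A} ∪ {G} = {A,G} (union, +1)
LU@2: {G} ∩ {G} = {G} (intersection, +0)
FLSU@2: {A,G} ∩ {G} = {G} (intersection, +0)
BFLNSTU@2: {A} ∪ {G} = {A,G} (union, +1)
BN@3: {A} ∪ {C} = {A,C} (union, +1)
BNT@3: {A,C} ∪ {T} = {A,C,T} (union, +1)
FS@3: {T} ∩ {T} = {T} (intersection, +0)
LU@3: {G} ∩ {G} = {G} (intersection, +0)
FLSU@3: {T} ∪ {G} = {G,T} (union, +1)
BFLNSTU@3: {A,C,T} ∩ {G,T} = {T} (intersection, +0)
BN@4: {G} ∪ {A} = {A,G} (union, +1)
BNT@4: {A,G} ∪ {C} = {A,C,G} (union, +1)
FS@4: {A} ∪ {C} = {A,C} (union, +1)
LU@4: {G} ∪ {A} = {A,G} (union, +1)
FLSU@4: {A,C} ∩ {A,G} = {A} (intersection, +0)
BFLNSTU@4: {A,C,G} ∩ {A} = {A} (intersection, +0)
per-site changes: [4, 3, 3, 3, 4]; total = 17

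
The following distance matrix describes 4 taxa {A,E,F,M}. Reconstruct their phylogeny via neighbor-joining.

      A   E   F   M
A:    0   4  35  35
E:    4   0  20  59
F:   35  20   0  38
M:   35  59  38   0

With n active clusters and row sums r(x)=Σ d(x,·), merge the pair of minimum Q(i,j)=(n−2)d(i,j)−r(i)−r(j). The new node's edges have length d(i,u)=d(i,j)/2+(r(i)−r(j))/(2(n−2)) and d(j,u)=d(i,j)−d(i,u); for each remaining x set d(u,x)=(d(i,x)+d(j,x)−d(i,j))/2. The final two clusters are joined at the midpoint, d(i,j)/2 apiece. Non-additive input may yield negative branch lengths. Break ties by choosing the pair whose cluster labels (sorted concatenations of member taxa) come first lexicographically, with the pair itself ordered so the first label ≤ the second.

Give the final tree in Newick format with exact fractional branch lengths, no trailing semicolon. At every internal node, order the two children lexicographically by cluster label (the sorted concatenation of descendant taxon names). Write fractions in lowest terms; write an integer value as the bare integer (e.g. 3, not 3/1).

step 1: merge (A,E) at d=4, Q=-149; branch lengths A→-1/4, E→17/4; new cluster AE
  updated: d(AE,F)=51/2, d(AE,M)=45
step 2: merge (AE,F) at d=51/2, Q=-217/2; branch lengths AE→65/4, F→37/4; new cluster AEF
  updated: d(AEF,M)=115/4
step 3: merge (AEF,M) at d=115/4; branch lengths AEF→115/8, M→115/8; new cluster AEFM
final tree: (((A:-1/4,E:17/4):65/4,F:37/4):115/8,M:115/8)
total length: 233/4

(((A:-1/4,E:17/4):65/4,F:37/4):115/8,M:115/8)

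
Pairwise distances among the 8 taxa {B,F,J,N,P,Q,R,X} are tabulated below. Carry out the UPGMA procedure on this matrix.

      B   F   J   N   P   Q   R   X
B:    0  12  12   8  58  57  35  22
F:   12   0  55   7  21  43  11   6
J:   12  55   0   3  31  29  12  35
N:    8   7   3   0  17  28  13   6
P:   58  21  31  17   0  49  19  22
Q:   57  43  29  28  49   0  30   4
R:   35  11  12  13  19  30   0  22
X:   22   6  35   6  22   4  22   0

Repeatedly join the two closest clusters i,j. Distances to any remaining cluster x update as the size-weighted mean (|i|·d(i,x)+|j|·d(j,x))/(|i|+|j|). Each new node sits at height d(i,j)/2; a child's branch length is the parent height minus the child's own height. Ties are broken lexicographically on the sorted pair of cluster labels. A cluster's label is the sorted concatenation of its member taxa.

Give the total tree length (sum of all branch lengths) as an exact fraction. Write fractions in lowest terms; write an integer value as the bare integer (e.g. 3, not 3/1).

797/12

step 1: merge (J,N) at d=3; branch lengths J→3/2, N→3/2; new cluster JN
  updated: d(B,JN)=10, d(F,JN)=31, d(JN,P)=24, d(JN,Q)=57/2, d(JN,R)=25/2, d(JN,X)=41/2
step 2: merge (Q,X) at d=4; branch lengths Q→2, X→2; new cluster QX
  updated: d(B,QX)=79/2, d(F,QX)=49/2, d(JN,QX)=49/2, d(P,QX)=71/2, d(QX,R)=26
step 3: merge (B,JN) at d=10; branch lengths B→5, JN→7/2; new cluster BJN
  updated: d(BJN,F)=74/3, d(BJN,P)=106/3, d(BJN,QX)=59/2, d(BJN,R)=20
step 4: merge (F,R) at d=11; branch lengths F→11/2, R→11/2; new cluster FR
  updated: d(BJN,FR)=67/3, d(FR,P)=20, d(FR,QX)=101/4
step 5: merge (FR,P) at d=20; branch lengths FR→9/2, P→10; new cluster FPR
  updated: d(BJN,FPR)=80/3, d(FPR,QX)=86/3
step 6: merge (BJN,FPR) at d=80/3; branch lengths BJN→25/3, FPR→10/3; new cluster BFJNPR
  updated: d(BFJNPR,QX)=349/12
step 7: merge (BFJNPR,QX) at d=349/12; branch lengths BFJNPR→29/24, QX→301/24; new cluster BFJNPQRX
final tree: (((B:5,(J:3/2,N:3/2):7/2):25/3,((F:11/2,R:11/2):9/2,P:10):10/3):29/24,(Q:2,X:2):301/24)
total length: 797/12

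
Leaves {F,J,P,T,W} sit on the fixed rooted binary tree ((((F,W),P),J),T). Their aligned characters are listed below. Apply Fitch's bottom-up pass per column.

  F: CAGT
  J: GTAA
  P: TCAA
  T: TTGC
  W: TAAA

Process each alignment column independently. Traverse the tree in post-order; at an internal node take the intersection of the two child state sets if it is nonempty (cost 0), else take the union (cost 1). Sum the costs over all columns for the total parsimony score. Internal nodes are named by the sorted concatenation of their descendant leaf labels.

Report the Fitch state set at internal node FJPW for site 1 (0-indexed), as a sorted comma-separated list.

FW@0: {C} ∪ {T} = {C,T} (union, +1)
FPW@0: {C,T} ∩ {T} = {T} (intersection, +0)
FJPW@0: {T} ∪ {G} = {G,T} (union, +1)
FJPTW@0: {G,T} ∩ {T} = {T} (intersection, +0)
FW@1: {A} ∩ {A} = {A} (intersection, +0)
FPW@1: {A} ∪ {C} = {A,C} (union, +1)
FJPW@1: {A,C} ∪ {T} = {A,C,T} (union, +1)
FJPTW@1: {A,C,T} ∩ {T} = {T} (intersection, +0)
FW@2: {G} ∪ {A} = {A,G} (union, +1)
FPW@2: {A,G} ∩ {A} = {A} (intersection, +0)
FJPW@2: {A} ∩ {A} = {A} (intersection, +0)
FJPTW@2: {A} ∪ {G} = {A,G} (union, +1)
FW@3: {T} ∪ {A} = {A,T} (union, +1)
FPW@3: {A,T} ∩ {A} = {A} (intersection, +0)
FJPW@3: {A} ∩ {A} = {A} (intersection, +0)
FJPTW@3: {A} ∪ {C} = {A,C} (union, +1)
per-site changes: [2, 2, 2, 2]; total = 8

A,C,T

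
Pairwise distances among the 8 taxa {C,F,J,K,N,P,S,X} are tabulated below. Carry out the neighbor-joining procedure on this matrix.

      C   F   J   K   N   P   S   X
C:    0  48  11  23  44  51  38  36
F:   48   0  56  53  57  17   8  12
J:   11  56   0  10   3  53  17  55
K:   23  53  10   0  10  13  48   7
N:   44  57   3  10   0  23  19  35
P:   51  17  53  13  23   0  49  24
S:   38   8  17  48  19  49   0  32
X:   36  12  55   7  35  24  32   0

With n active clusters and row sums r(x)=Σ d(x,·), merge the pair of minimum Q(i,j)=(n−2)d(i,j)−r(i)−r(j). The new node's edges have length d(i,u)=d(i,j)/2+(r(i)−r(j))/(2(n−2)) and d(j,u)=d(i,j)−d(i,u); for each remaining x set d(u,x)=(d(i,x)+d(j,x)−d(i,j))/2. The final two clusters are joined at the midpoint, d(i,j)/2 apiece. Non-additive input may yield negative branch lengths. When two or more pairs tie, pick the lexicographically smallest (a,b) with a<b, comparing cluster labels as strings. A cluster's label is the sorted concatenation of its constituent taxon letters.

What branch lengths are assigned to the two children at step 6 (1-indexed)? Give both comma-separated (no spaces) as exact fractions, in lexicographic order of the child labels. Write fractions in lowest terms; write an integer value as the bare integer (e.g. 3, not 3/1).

237/64,565/64

iteration 1: select F,S (d=8, Q=-414); attach at lengths (22/3, 2/3); label the merged cluster FS
  updated: d(C,FS)=39, d(FS,J)=65/2, d(FS,K)=93/2, d(FS,N)=34, d(FS,P)=29, d(FS,X)=18
iteration 2: select C,J (d=11, Q=-627/2); attach at lengths (189/20, 31/20); label the merged cluster CJ
  updated: d(CJ,FS)=121/4, d(CJ,K)=11, d(CJ,N)=18, d(CJ,P)=93/2, d(CJ,X)=40
iteration 3: select FS,X (d=18, Q=-839/4); attach at lengths (423/32, 153/32); label the merged cluster FSX
  updated: d(CJ,FSX)=209/8, d(FSX,K)=71/4, d(FSX,N)=51/2, d(FSX,P)=35/2
iteration 4: select FSX,P (d=35/2, Q=-1075/8); attach at lengths (105/16, 175/16); label the merged cluster FPSX
  updated: d(CJ,FPSX)=441/16, d(FPSX,K)=53/8, d(FPSX,N)=31/2
iteration 5: select CJ,N (d=18, Q=-1025/16); attach at lengths (785/64, 367/64); label the merged cluster CJN
  updated: d(CJN,FPSX)=401/32, d(CJN,K)=3/2
iteration 6: select CJN,FPSX (d=401/32, Q=-661/32); attach at lengths (237/64, 565/64); label the merged cluster CFJNPSX
  updated: d(CFJNPSX,K)=-141/64
iteration 7: select CFJNPSX,K (d=-141/64); attach at lengths (-141/128, -141/128); label the merged cluster CFJKNPSX
final tree: ((((C:189/20,J:31/20):785/64,N:367/64):237/64,(((F:22/3,S:2/3):423/32,X:153/32):105/16,P:175/16):565/64):-141/128,K:-141/128)
total length: 5301/64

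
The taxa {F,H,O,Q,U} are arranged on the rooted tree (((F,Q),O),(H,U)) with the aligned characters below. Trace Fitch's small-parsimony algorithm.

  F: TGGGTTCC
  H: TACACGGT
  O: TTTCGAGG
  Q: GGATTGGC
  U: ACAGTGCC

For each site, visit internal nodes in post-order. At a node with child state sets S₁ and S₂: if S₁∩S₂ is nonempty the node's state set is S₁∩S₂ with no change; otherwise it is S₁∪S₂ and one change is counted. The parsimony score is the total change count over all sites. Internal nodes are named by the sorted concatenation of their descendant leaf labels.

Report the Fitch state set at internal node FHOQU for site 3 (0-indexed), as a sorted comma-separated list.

[col 0] FQ: children F:{T}, Q:{G} ∪→ {G,T}; cost 1
[col 0] FOQ: children FQ:{G,T}, O:{T} ∩→ {T}; cost 0
[col 0] HU: children H:{T}, U:{A} ∪→ {A,T}; cost 1
[col 0] FHOQU: children FOQ:{T}, HU:{A,T} ∩→ {T}; cost 0
[col 1] FQ: children F:{G}, Q:{G} ∩→ {G}; cost 0
[col 1] FOQ: children FQ:{G}, O:{T} ∪→ {G,T}; cost 1
[col 1] HU: children H:{A}, U:{C} ∪→ {A,C}; cost 1
[col 1] FHOQU: children FOQ:{G,T}, HU:{A,C} ∪→ {A,C,G,T}; cost 1
[col 2] FQ: children F:{G}, Q:{A} ∪→ {A,G}; cost 1
[col 2] FOQ: children FQ:{A,G}, O:{T} ∪→ {A,G,T}; cost 1
[col 2] HU: children H:{C}, U:{A} ∪→ {A,C}; cost 1
[col 2] FHOQU: children FOQ:{A,G,T}, HU:{A,C} ∩→ {A}; cost 0
[col 3] FQ: children F:{G}, Q:{T} ∪→ {G,T}; cost 1
[col 3] FOQ: children FQ:{G,T}, O:{C} ∪→ {C,G,T}; cost 1
[col 3] HU: children H:{A}, U:{G} ∪→ {A,G}; cost 1
[col 3] FHOQU: children FOQ:{C,G,T}, HU:{A,G} ∩→ {G}; cost 0
[col 4] FQ: children F:{T}, Q:{T} ∩→ {T}; cost 0
[col 4] FOQ: children FQ:{T}, O:{G} ∪→ {G,T}; cost 1
[col 4] HU: children H:{C}, U:{T} ∪→ {C,T}; cost 1
[col 4] FHOQU: children FOQ:{G,T}, HU:{C,T} ∩→ {T}; cost 0
[col 5] FQ: children F:{T}, Q:{G} ∪→ {G,T}; cost 1
[col 5] FOQ: children FQ:{G,T}, O:{A} ∪→ {A,G,T}; cost 1
[col 5] HU: children H:{G}, U:{G} ∩→ {G}; cost 0
[col 5] FHOQU: children FOQ:{A,G,T}, HU:{G} ∩→ {G}; cost 0
[col 6] FQ: children F:{C}, Q:{G} ∪→ {C,G}; cost 1
[col 6] FOQ: children FQ:{C,G}, O:{G} ∩→ {G}; cost 0
[col 6] HU: children H:{G}, U:{C} ∪→ {C,G}; cost 1
[col 6] FHOQU: children FOQ:{G}, HU:{C,G} ∩→ {G}; cost 0
[col 7] FQ: children F:{C}, Q:{C} ∩→ {C}; cost 0
[col 7] FOQ: children FQ:{C}, O:{G} ∪→ {C,G}; cost 1
[col 7] HU: children H:{T}, U:{C} ∪→ {C,T}; cost 1
[col 7] FHOQU: children FOQ:{C,G}, HU:{C,T} ∩→ {C}; cost 0
per-site changes: [2, 3, 3, 3, 2, 2, 2, 2]; total = 19

G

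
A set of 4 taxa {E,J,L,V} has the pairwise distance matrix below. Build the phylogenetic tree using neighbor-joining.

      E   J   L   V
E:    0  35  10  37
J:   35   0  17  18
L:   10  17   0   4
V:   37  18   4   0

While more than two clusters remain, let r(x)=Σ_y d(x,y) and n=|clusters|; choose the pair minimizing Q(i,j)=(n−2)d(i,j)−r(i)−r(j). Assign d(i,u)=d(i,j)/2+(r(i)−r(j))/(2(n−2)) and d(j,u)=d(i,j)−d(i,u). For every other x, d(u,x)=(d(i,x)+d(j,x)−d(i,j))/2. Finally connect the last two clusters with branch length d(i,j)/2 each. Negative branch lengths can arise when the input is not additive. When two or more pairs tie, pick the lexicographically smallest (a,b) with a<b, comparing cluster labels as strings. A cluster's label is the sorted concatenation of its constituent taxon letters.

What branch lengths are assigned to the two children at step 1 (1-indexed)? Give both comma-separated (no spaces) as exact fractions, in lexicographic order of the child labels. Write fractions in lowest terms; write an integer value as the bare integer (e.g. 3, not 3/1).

iteration 1: select E,L (d=10, Q=-93); attach at lengths (71/4, -31/4); label the merged cluster EL
  updated: d(EL,J)=21, d(EL,V)=31/2
iteration 2: select EL,J (d=21, Q=-109/2); attach at lengths (37/4, 47/4); label the merged cluster EJL
  updated: d(EJL,V)=25/4
iteration 3: select EJL,V (d=25/4); attach at lengths (25/8, 25/8); label the merged cluster EJLV
final tree: (((E:71/4,L:-31/4):37/4,J:47/4):25/8,V:25/8)
total length: 149/4

71/4,-31/4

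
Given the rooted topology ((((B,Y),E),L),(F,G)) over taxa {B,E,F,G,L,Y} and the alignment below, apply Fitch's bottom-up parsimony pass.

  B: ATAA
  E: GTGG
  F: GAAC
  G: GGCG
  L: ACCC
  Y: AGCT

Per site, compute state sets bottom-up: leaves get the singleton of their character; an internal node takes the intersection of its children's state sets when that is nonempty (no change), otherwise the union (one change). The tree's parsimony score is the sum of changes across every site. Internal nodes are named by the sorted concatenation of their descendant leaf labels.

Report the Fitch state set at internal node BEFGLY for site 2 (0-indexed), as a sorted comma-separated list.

C

[col 0] BY: children B:{A}, Y:{A} ∩→ {A}; cost 0
[col 0] BEY: children BY:{A}, E:{G} ∪→ {A,G}; cost 1
[col 0] BELY: children BEY:{A,G}, L:{A} ∩→ {A}; cost 0
[col 0] FG: children F:{G}, G:{G} ∩→ {G}; cost 0
[col 0] BEFGLY: children BELY:{A}, FG:{G} ∪→ {A,G}; cost 1
[col 1] BY: children B:{T}, Y:{G} ∪→ {G,T}; cost 1
[col 1] BEY: children BY:{G,T}, E:{T} ∩→ {T}; cost 0
[col 1] BELY: children BEY:{T}, L:{C} ∪→ {C,T}; cost 1
[col 1] FG: children F:{A}, G:{G} ∪→ {A,G}; cost 1
[col 1] BEFGLY: children BELY:{C,T}, FG:{A,G} ∪→ {A,C,G,T}; cost 1
[col 2] BY: children B:{A}, Y:{C} ∪→ {A,C}; cost 1
[col 2] BEY: children BY:{A,C}, E:{G} ∪→ {A,C,G}; cost 1
[col 2] BELY: children BEY:{A,C,G}, L:{C} ∩→ {C}; cost 0
[col 2] FG: children F:{A}, G:{C} ∪→ {A,C}; cost 1
[col 2] BEFGLY: children BELY:{C}, FG:{A,C} ∩→ {C}; cost 0
[col 3] BY: children B:{A}, Y:{T} ∪→ {A,T}; cost 1
[col 3] BEY: children BY:{A,T}, E:{G} ∪→ {A,G,T}; cost 1
[col 3] BELY: children BEY:{A,G,T}, L:{C} ∪→ {A,C,G,T}; cost 1
[col 3] FG: children F:{C}, G:{G} ∪→ {C,G}; cost 1
[col 3] BEFGLY: children BELY:{A,C,G,T}, FG:{C,G} ∩→ {C,G}; cost 0
per-site changes: [2, 4, 3, 4]; total = 13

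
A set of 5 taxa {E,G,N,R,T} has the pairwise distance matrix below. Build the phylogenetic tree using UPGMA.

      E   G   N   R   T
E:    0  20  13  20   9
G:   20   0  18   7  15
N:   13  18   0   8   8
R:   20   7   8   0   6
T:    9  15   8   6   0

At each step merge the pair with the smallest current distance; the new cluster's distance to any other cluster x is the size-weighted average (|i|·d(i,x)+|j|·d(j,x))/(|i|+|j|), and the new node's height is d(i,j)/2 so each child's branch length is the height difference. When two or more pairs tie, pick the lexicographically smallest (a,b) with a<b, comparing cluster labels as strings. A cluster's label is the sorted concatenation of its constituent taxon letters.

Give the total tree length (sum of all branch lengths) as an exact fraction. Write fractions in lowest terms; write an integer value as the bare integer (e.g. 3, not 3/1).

step 1: merge (R,T) at d=6; branch lengths R→3, T→3; new cluster RT
  updated: d(E,RT)=29/2, d(G,RT)=11, d(N,RT)=8
step 2: merge (N,RT) at d=8; branch lengths N→4, RT→1; new cluster NRT
  updated: d(E,NRT)=14, d(G,NRT)=40/3
step 3: merge (G,NRT) at d=40/3; branch lengths G→20/3, NRT→8/3; new cluster GNRT
  updated: d(E,GNRT)=31/2
step 4: merge (E,GNRT) at d=31/2; branch lengths E→31/4, GNRT→13/12; new cluster EGNRT
final tree: (E:31/4,(G:20/3,(N:4,(R:3,T:3):1):8/3):13/12)
total length: 175/6

175/6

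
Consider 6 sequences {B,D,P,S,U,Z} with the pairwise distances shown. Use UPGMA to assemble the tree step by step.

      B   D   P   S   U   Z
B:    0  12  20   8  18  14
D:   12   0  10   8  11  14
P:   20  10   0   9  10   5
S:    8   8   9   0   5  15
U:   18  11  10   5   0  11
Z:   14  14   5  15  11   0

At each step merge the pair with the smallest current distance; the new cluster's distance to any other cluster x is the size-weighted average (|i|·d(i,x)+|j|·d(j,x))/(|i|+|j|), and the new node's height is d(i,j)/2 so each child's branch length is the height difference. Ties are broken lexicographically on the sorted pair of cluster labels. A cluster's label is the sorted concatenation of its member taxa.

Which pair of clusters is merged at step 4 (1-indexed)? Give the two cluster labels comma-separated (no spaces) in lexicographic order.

DSU,PZ

iteration 1: select P,Z (d=5); attach at lengths (5/2, 5/2); label the merged cluster PZ
  updated: d(B,PZ)=17, d(D,PZ)=12, d(PZ,S)=12, d(PZ,U)=21/2
iteration 2: select S,U (d=5); attach at lengths (5/2, 5/2); label the merged cluster SU
  updated: d(B,SU)=13, d(D,SU)=19/2, d(PZ,SU)=45/4
iteration 3: select D,SU (d=19/2); attach at lengths (19/4, 9/4); label the merged cluster DSU
  updated: d(B,DSU)=38/3, d(DSU,PZ)=23/2
iteration 4: select DSU,PZ (d=23/2); attach at lengths (1, 13/4); label the merged cluster DPSUZ
  updated: d(B,DPSUZ)=72/5
iteration 5: select B,DPSUZ (d=72/5); attach at lengths (36/5, 29/20); label the merged cluster BDPSUZ
final tree: (B:36/5,((D:19/4,(S:5/2,U:5/2):9/4):1,(P:5/2,Z:5/2):13/4):29/20)
total length: 299/10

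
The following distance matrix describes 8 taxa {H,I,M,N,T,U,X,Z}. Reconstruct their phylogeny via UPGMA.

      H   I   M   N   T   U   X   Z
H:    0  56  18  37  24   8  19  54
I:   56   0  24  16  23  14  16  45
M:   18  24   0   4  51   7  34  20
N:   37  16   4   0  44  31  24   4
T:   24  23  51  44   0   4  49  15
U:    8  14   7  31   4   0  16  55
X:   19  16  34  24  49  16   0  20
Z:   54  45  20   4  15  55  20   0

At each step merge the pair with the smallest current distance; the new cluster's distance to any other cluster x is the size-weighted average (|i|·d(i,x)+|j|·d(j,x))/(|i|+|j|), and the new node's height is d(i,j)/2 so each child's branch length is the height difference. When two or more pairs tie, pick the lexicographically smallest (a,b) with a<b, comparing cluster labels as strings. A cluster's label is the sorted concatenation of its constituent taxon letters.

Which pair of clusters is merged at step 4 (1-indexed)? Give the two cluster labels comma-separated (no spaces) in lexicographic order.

H,TU

step 1: merge (M,N) at d=4; branch lengths M→2, N→2; new cluster MN
  updated: d(H,MN)=55/2, d(I,MN)=20, d(MN,T)=95/2, d(MN,U)=19, d(MN,X)=29, d(MN,Z)=12
step 2: merge (T,U) at d=4; branch lengths T→2, U→2; new cluster TU
  updated: d(H,TU)=16, d(I,TU)=37/2, d(MN,TU)=133/4, d(TU,X)=65/2, d(TU,Z)=35
step 3: merge (MN,Z) at d=12; branch lengths MN→4, Z→6; new cluster MNZ
  updated: d(H,MNZ)=109/3, d(I,MNZ)=85/3, d(MNZ,TU)=203/6, d(MNZ,X)=26
step 4: merge (H,TU) at d=16; branch lengths H→8, TU→6; new cluster HTU
  updated: d(HTU,I)=31, d(HTU,MNZ)=104/3, d(HTU,X)=28
step 5: merge (I,X) at d=16; branch lengths I→8, X→8; new cluster IX
  updated: d(HTU,IX)=59/2, d(IX,MNZ)=163/6
step 6: merge (IX,MNZ) at d=163/6; branch lengths IX→67/12, MNZ→91/12; new cluster IMNXZ
  updated: d(HTU,IMNXZ)=163/5
step 7: merge (HTU,IMNXZ) at d=163/5; branch lengths HTU→83/10, IMNXZ→163/60; new cluster HIMNTUXZ
final tree: ((H:8,(T:2,U:2):6):83/10,((I:8,X:8):67/12,((M:2,N:2):4,Z:6):91/12):163/60)
total length: 4331/60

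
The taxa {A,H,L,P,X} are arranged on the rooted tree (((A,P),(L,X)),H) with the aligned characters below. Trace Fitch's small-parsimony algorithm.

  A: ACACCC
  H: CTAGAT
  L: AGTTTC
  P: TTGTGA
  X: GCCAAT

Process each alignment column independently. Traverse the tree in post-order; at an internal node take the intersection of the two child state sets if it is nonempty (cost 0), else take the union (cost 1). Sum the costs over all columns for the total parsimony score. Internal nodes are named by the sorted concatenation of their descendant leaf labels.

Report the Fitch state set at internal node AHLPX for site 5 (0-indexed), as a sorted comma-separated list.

[col 0] AP: children A:{A}, P:{T} ∪→ {A,T}; cost 1
[col 0] LX: children L:{A}, X:{G} ∪→ {A,G}; cost 1
[col 0] ALPX: children AP:{A,T}, LX:{A,G} ∩→ {A}; cost 0
[col 0] AHLPX: children ALPX:{A}, H:{C} ∪→ {A,C}; cost 1
[col 1] AP: children A:{C}, P:{T} ∪→ {C,T}; cost 1
[col 1] LX: children L:{G}, X:{C} ∪→ {C,G}; cost 1
[col 1] ALPX: children AP:{C,T}, LX:{C,G} ∩→ {C}; cost 0
[col 1] AHLPX: children ALPX:{C}, H:{T} ∪→ {C,T}; cost 1
[col 2] AP: children A:{A}, P:{G} ∪→ {A,G}; cost 1
[col 2] LX: children L:{T}, X:{C} ∪→ {C,T}; cost 1
[col 2] ALPX: children AP:{A,G}, LX:{C,T} ∪→ {A,C,G,T}; cost 1
[col 2] AHLPX: children ALPX:{A,C,G,T}, H:{A} ∩→ {A}; cost 0
[col 3] AP: children A:{C}, P:{T} ∪→ {C,T}; cost 1
[col 3] LX: children L:{T}, X:{A} ∪→ {A,T}; cost 1
[col 3] ALPX: children AP:{C,T}, LX:{A,T} ∩→ {T}; cost 0
[col 3] AHLPX: children ALPX:{T}, H:{G} ∪→ {G,T}; cost 1
[col 4] AP: children A:{C}, P:{G} ∪→ {C,G}; cost 1
[col 4] LX: children L:{T}, X:{A} ∪→ {A,T}; cost 1
[col 4] ALPX: children AP:{C,G}, LX:{A,T} ∪→ {A,C,G,T}; cost 1
[col 4] AHLPX: children ALPX:{A,C,G,T}, H:{A} ∩→ {A}; cost 0
[col 5] AP: children A:{C}, P:{A} ∪→ {A,C}; cost 1
[col 5] LX: children L:{C}, X:{T} ∪→ {C,T}; cost 1
[col 5] ALPX: children AP:{A,C}, LX:{C,T} ∩→ {C}; cost 0
[col 5] AHLPX: children ALPX:{C}, H:{T} ∪→ {C,T}; cost 1
per-site changes: [3, 3, 3, 3, 3, 3]; total = 18

C,T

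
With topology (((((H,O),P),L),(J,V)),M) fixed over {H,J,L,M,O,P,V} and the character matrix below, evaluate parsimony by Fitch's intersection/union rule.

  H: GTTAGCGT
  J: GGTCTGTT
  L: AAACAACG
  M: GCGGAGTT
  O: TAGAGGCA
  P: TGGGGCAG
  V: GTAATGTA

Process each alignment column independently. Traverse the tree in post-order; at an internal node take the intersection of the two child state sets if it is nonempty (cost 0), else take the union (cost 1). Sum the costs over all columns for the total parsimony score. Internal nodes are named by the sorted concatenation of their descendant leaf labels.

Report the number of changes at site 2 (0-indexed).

site 0, node HO: H={G} ∪ O={T} → {G,T} (+1)
site 0, node HOP: HO={G,T} ∩ P={T} → {T} (+0)
site 0, node HLOP: HOP={T} ∪ L={A} → {A,T} (+1)
site 0, node JV: J={G} ∩ V={G} → {G} (+0)
site 0, node HJLOPV: HLOP={A,T} ∪ JV={G} → {A,G,T} (+1)
site 0, node HJLMOPV: HJLOPV={A,G,T} ∩ M={G} → {G} (+0)
site 1, node HO: H={T} ∪ O={A} → {A,T} (+1)
site 1, node HOP: HO={A,T} ∪ P={G} → {A,G,T} (+1)
site 1, node HLOP: HOP={A,G,T} ∩ L={A} → {A} (+0)
site 1, node JV: J={G} ∪ V={T} → {G,T} (+1)
site 1, node HJLOPV: HLOP={A} ∪ JV={G,T} → {A,G,T} (+1)
site 1, node HJLMOPV: HJLOPV={A,G,T} ∪ M={C} → {A,C,G,T} (+1)
site 2, node HO: H={T} ∪ O={G} → {G,T} (+1)
site 2, node HOP: HO={G,T} ∩ P={G} → {G} (+0)
site 2, node HLOP: HOP={G} ∪ L={A} → {A,G} (+1)
site 2, node JV: J={T} ∪ V={A} → {A,T} (+1)
site 2, node HJLOPV: HLOP={A,G} ∩ JV={A,T} → {A} (+0)
site 2, node HJLMOPV: HJLOPV={A} ∪ M={G} → {A,G} (+1)
site 3, node HO: H={A} ∩ O={A} → {A} (+0)
site 3, node HOP: HO={A} ∪ P={G} → {A,G} (+1)
site 3, node HLOP: HOP={A,G} ∪ L={C} → {A,C,G} (+1)
site 3, node JV: J={C} ∪ V={A} → {A,C} (+1)
site 3, node HJLOPV: HLOP={A,C,G} ∩ JV={A,C} → {A,C} (+0)
site 3, node HJLMOPV: HJLOPV={A,C} ∪ M={G} → {A,C,G} (+1)
site 4, node HO: H={G} ∩ O={G} → {G} (+0)
site 4, node HOP: HO={G} ∩ P={G} → {G} (+0)
site 4, node HLOP: HOP={G} ∪ L={A} → {A,G} (+1)
site 4, node JV: J={T} ∩ V={T} → {T} (+0)
site 4, node HJLOPV: HLOP={A,G} ∪ JV={T} → {A,G,T} (+1)
site 4, node HJLMOPV: HJLOPV={A,G,T} ∩ M={A} → {A} (+0)
site 5, node HO: H={C} ∪ O={G} → {C,G} (+1)
site 5, node HOP: HO={C,G} ∩ P={C} → {C} (+0)
site 5, node HLOP: HOP={C} ∪ L={A} → {A,C} (+1)
site 5, node JV: J={G} ∩ V={G} → {G} (+0)
site 5, node HJLOPV: HLOP={A,C} ∪ JV={G} → {A,C,G} (+1)
site 5, node HJLMOPV: HJLOPV={A,C,G} ∩ M={G} → {G} (+0)
site 6, node HO: H={G} ∪ O={C} → {C,G} (+1)
site 6, node HOP: HO={C,G} ∪ P={A} → {A,C,G} (+1)
site 6, node HLOP: HOP={A,C,G} ∩ L={C} → {C} (+0)
site 6, node JV: J={T} ∩ V={T} → {T} (+0)
site 6, node HJLOPV: HLOP={C} ∪ JV={T} → {C,T} (+1)
site 6, node HJLMOPV: HJLOPV={C,T} ∩ M={T} → {T} (+0)
site 7, node HO: H={T} ∪ O={A} → {A,T} (+1)
site 7, node HOP: HO={A,T} ∪ P={G} → {A,G,T} (+1)
site 7, node HLOP: HOP={A,G,T} ∩ L={G} → {G} (+0)
site 7, node JV: J={T} ∪ V={A} → {A,T} (+1)
site 7, node HJLOPV: HLOP={G} ∪ JV={A,T} → {A,G,T} (+1)
site 7, node HJLMOPV: HJLOPV={A,G,T} ∩ M={T} → {T} (+0)
per-site changes: [3, 5, 4, 4, 2, 3, 3, 4]; total = 28

4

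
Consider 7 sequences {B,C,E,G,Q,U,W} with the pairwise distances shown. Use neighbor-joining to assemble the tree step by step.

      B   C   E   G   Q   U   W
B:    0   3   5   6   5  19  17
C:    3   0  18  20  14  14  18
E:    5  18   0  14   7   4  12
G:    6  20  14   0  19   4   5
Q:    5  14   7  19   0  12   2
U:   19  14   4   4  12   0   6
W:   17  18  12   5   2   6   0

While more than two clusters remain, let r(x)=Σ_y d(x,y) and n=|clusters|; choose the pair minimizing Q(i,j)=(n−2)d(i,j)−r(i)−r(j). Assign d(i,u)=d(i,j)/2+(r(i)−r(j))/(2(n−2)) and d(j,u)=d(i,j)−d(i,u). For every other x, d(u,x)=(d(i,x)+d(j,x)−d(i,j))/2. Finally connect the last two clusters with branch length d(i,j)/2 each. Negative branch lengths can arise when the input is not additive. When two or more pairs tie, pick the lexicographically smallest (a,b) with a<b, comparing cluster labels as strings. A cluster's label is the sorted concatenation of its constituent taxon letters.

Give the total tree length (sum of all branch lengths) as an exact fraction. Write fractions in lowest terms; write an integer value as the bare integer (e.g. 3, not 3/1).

435/16

step 1: merge (B,C) at d=3, Q=-127; branch lengths B→-17/10, C→47/10; new cluster BC
  updated: d(BC,E)=10, d(BC,G)=23/2, d(BC,Q)=8, d(BC,U)=15, d(BC,W)=16
step 2: merge (Q,W) at d=2, Q=-81; branch lengths Q→15/8, W→1/8; new cluster QW
  updated: d(BC,QW)=11, d(E,QW)=17/2, d(G,QW)=11, d(QW,U)=8
step 3: merge (G,U) at d=4, Q=-119/2; branch lengths G→43/12, U→5/12; new cluster GU
  updated: d(BC,GU)=45/4, d(E,GU)=7, d(GU,QW)=15/2
step 4: merge (BC,E) at d=10, Q=-151/4; branch lengths BC→107/16, E→53/16; new cluster BCE
  updated: d(BCE,GU)=33/8, d(BCE,QW)=19/4
step 5: merge (BCE,GU) at d=33/8, Q=-131/8; branch lengths BCE→11/16, GU→55/16; new cluster BCEGU
  updated: d(BCEGU,QW)=65/16
step 6: merge (BCEGU,QW) at d=65/16; branch lengths BCEGU→65/32, QW→65/32; new cluster BCEGQUW
final tree: ((((B:-17/10,C:47/10):107/16,E:53/16):11/16,(G:43/12,U:5/12):55/16):65/32,(Q:15/8,W:1/8):65/32)
total length: 435/16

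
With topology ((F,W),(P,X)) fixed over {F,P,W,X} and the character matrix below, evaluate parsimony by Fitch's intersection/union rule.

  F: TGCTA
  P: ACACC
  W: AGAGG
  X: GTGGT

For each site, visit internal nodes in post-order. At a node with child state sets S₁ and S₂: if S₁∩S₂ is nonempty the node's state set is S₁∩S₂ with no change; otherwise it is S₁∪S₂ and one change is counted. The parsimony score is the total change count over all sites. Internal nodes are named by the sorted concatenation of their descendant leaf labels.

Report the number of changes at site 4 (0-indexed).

site 0, node FW: F={T} ∪ W={A} → {A,T} (+1)
site 0, node PX: P={A} ∪ X={G} → {A,G} (+1)
site 0, node FPWX: FW={A,T} ∩ PX={A,G} → {A} (+0)
site 1, node FW: F={G} ∩ W={G} → {G} (+0)
site 1, node PX: P={C} ∪ X={T} → {C,T} (+1)
site 1, node FPWX: FW={G} ∪ PX={C,T} → {C,G,T} (+1)
site 2, node FW: F={C} ∪ W={A} → {A,C} (+1)
site 2, node PX: P={A} ∪ X={G} → {A,G} (+1)
site 2, node FPWX: FW={A,C} ∩ PX={A,G} → {A} (+0)
site 3, node FW: F={T} ∪ W={G} → {G,T} (+1)
site 3, node PX: P={C} ∪ X={G} → {C,G} (+1)
site 3, node FPWX: FW={G,T} ∩ PX={C,G} → {G} (+0)
site 4, node FW: F={A} ∪ W={G} → {A,G} (+1)
site 4, node PX: P={C} ∪ X={T} → {C,T} (+1)
site 4, node FPWX: FW={A,G} ∪ PX={C,T} → {A,C,G,T} (+1)
per-site changes: [2, 2, 2, 2, 3]; total = 11

3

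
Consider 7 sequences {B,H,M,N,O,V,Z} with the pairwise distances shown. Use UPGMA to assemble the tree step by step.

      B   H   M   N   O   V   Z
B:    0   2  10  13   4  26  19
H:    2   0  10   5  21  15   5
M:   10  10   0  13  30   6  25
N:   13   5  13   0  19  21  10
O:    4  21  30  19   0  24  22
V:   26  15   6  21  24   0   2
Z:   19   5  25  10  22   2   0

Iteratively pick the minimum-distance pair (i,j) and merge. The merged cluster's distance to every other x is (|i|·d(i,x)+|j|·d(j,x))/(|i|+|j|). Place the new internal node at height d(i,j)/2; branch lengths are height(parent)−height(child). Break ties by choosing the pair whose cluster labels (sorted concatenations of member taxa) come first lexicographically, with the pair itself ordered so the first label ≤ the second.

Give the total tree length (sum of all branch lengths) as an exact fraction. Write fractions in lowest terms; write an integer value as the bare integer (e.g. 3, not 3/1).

639/16

1. join B+H (d=2) ⇒ BH; edges |B|=1, |H|=1
  updated: d(BH,M)=10, d(BH,N)=9, d(BH,O)=25/2, d(BH,V)=41/2, d(BH,Z)=12
2. join V+Z (d=2) ⇒ VZ; edges |V|=1, |Z|=1
  updated: d(BH,VZ)=65/4, d(M,VZ)=31/2, d(N,VZ)=31/2, d(O,VZ)=23
3. join BH+N (d=9) ⇒ BHN; edges |BH|=7/2, |N|=9/2
  updated: d(BHN,M)=11, d(BHN,O)=44/3, d(BHN,VZ)=16
4. join BHN+M (d=11) ⇒ BHMN; edges |BHN|=1, |M|=11/2
  updated: d(BHMN,O)=37/2, d(BHMN,VZ)=127/8
5. join BHMN+VZ (d=127/8) ⇒ BHMNVZ; edges |BHMN|=39/16, |VZ|=111/16
  updated: d(BHMNVZ,O)=20
6. join BHMNVZ+O (d=20) ⇒ BHMNOVZ; edges |BHMNVZ|=33/16, |O|=10
final tree: (((((B:1,H:1):7/2,N:9/2):1,M:11/2):39/16,(V:1,Z:1):111/16):33/16,O:10)
total length: 639/16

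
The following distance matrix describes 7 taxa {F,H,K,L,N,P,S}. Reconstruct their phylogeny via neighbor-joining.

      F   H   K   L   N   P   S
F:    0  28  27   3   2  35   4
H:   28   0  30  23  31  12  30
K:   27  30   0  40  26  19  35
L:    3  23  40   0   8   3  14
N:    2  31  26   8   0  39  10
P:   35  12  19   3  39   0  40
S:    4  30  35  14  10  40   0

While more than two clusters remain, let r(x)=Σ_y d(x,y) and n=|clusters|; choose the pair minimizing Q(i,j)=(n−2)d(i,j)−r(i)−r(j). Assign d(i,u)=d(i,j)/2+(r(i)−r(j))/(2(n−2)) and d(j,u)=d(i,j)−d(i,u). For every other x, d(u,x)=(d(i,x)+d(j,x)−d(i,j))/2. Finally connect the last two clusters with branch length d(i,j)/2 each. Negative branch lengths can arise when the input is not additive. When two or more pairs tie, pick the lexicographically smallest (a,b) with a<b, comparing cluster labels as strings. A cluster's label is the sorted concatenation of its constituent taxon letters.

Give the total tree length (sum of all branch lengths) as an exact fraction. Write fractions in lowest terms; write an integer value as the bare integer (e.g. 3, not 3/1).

1801/32

1. join H+P (d=12, Q=-242) ⇒ HP; edges |H|=33/5, |P|=27/5
  updated: d(F,HP)=51/2, d(HP,K)=37/2, d(HP,L)=7, d(HP,N)=29, d(HP,S)=29
2. join HP+K (d=37/2, Q=-363/2) ⇒ HKP; edges |HP|=73/16, |K|=223/16
  updated: d(F,HKP)=17, d(HKP,L)=57/4, d(HKP,N)=73/4, d(HKP,S)=91/4
3. join HKP+L (d=57/4, Q=-275/4) ⇒ HKLP; edges |HKP|=101/8, |L|=13/8
  updated: d(F,HKLP)=23/8, d(HKLP,N)=6, d(HKLP,S)=45/4
4. join F+S (d=4, Q=-209/8) ⇒ FS; edges |F|=-67/32, |S|=195/32
  updated: d(FS,HKLP)=81/16, d(FS,N)=4
5. join FS+HKLP (d=81/16, Q=-241/16) ⇒ FHKLPS; edges |FS|=49/32, |HKLP|=113/32
  updated: d(FHKLPS,N)=79/32
6. join FHKLPS+N (d=79/32) ⇒ FHKLNPS; edges |FHKLPS|=79/64, |N|=79/64
final tree: (((F:-67/32,S:195/32):49/32,(((H:33/5,P:27/5):73/16,K:223/16):101/8,L:13/8):113/32):79/64,N:79/64)
total length: 1801/32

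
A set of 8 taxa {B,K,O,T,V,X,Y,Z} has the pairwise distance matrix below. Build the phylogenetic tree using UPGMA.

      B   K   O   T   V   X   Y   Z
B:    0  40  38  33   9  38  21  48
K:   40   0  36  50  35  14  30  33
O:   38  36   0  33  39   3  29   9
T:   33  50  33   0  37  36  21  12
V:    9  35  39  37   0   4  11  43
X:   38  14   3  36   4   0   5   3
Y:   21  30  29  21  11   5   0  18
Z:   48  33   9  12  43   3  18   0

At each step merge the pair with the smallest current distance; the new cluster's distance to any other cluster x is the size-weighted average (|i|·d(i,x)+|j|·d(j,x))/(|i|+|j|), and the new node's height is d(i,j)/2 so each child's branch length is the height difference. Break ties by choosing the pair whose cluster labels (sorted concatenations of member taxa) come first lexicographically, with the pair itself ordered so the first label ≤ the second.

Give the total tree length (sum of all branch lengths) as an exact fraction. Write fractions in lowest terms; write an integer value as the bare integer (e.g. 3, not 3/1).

1901/24

1. join O+X (d=3) ⇒ OX; edges |O|=3/2, |X|=3/2
  updated: d(B,OX)=38, d(K,OX)=25, d(OX,T)=69/2, d(OX,V)=43/2, d(OX,Y)=17, d(OX,Z)=6
2. join OX+Z (d=6) ⇒ OXZ; edges |OX|=3/2, |Z|=3
  updated: d(B,OXZ)=124/3, d(K,OXZ)=83/3, d(OXZ,T)=27, d(OXZ,V)=86/3, d(OXZ,Y)=52/3
3. join B+V (d=9) ⇒ BV; edges |B|=9/2, |V|=9/2
  updated: d(BV,K)=75/2, d(BV,OXZ)=35, d(BV,T)=35, d(BV,Y)=16
4. join BV+Y (d=16) ⇒ BVY; edges |BV|=7/2, |Y|=8
  updated: d(BVY,K)=35, d(BVY,OXZ)=262/9, d(BVY,T)=91/3
5. join OXZ+T (d=27) ⇒ OTXZ; edges |OXZ|=21/2, |T|=27/2
  updated: d(BVY,OTXZ)=353/12, d(K,OTXZ)=133/4
6. join BVY+OTXZ (d=353/12) ⇒ BOTVXYZ; edges |BVY|=161/24, |OTXZ|=29/24
  updated: d(BOTVXYZ,K)=34
7. join BOTVXYZ+K (d=34) ⇒ BKOTVXYZ; edges |BOTVXYZ|=55/24, |K|=17
final tree: ((((B:9/2,V:9/2):7/2,Y:8):161/24,(((O:3/2,X:3/2):3/2,Z:3):21/2,T:27/2):29/24):55/24,K:17)
total length: 1901/24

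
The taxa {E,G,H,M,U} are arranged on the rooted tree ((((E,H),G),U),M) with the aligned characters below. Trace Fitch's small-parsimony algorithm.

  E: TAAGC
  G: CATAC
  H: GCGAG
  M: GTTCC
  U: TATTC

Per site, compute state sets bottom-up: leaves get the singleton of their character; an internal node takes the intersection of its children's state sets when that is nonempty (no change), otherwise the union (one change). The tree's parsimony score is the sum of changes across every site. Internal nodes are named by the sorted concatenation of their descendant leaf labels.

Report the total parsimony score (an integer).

site 0, node EH: E={T} ∪ H={G} → {G,T} (+1)
site 0, node EGH: EH={G,T} ∪ G={C} → {C,G,T} (+1)
site 0, node EGHU: EGH={C,G,T} ∩ U={T} → {T} (+0)
site 0, node EGHMU: EGHU={T} ∪ M={G} → {G,T} (+1)
site 1, node EH: E={A} ∪ H={C} → {A,C} (+1)
site 1, node EGH: EH={A,C} ∩ G={A} → {A} (+0)
site 1, node EGHU: EGH={A} ∩ U={A} → {A} (+0)
site 1, node EGHMU: EGHU={A} ∪ M={T} → {A,T} (+1)
site 2, node EH: E={A} ∪ H={G} → {A,G} (+1)
site 2, node EGH: EH={A,G} ∪ G={T} → {A,G,T} (+1)
site 2, node EGHU: EGH={A,G,T} ∩ U={T} → {T} (+0)
site 2, node EGHMU: EGHU={T} ∩ M={T} → {T} (+0)
site 3, node EH: E={G} ∪ H={A} → {A,G} (+1)
site 3, node EGH: EH={A,G} ∩ G={A} → {A} (+0)
site 3, node EGHU: EGH={A} ∪ U={T} → {A,T} (+1)
site 3, node EGHMU: EGHU={A,T} ∪ M={C} → {A,C,T} (+1)
site 4, node EH: E={C} ∪ H={G} → {C,G} (+1)
site 4, node EGH: EH={C,G} ∩ G={C} → {C} (+0)
site 4, node EGHU: EGH={C} ∩ U={C} → {C} (+0)
site 4, node EGHMU: EGHU={C} ∩ M={C} → {C} (+0)
per-site changes: [3, 2, 2, 3, 1]; total = 11

11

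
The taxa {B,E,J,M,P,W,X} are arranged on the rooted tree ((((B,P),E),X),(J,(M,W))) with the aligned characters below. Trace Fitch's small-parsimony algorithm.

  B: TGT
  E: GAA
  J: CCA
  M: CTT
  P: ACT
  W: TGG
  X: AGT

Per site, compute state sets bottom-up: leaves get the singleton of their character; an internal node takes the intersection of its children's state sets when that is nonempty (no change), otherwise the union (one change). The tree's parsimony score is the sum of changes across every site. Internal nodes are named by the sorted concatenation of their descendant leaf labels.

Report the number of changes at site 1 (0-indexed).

[col 0] BP: children B:{T}, P:{A} ∪→ {A,T}; cost 1
[col 0] BEP: children BP:{A,T}, E:{G} ∪→ {A,G,T}; cost 1
[col 0] BEPX: children BEP:{A,G,T}, X:{A} ∩→ {A}; cost 0
[col 0] MW: children M:{C}, W:{T} ∪→ {C,T}; cost 1
[col 0] JMW: children J:{C}, MW:{C,T} ∩→ {C}; cost 0
[col 0] BEJMPWX: children BEPX:{A}, JMW:{C} ∪→ {A,C}; cost 1
[col 1] BP: children B:{G}, P:{C} ∪→ {C,G}; cost 1
[col 1] BEP: children BP:{C,G}, E:{A} ∪→ {A,C,G}; cost 1
[col 1] BEPX: children BEP:{A,C,G}, X:{G} ∩→ {G}; cost 0
[col 1] MW: children M:{T}, W:{G} ∪→ {G,T}; cost 1
[col 1] JMW: children J:{C}, MW:{G,T} ∪→ {C,G,T}; cost 1
[col 1] BEJMPWX: children BEPX:{G}, JMW:{C,G,T} ∩→ {G}; cost 0
[col 2] BP: children B:{T}, P:{T} ∩→ {T}; cost 0
[col 2] BEP: children BP:{T}, E:{A} ∪→ {A,T}; cost 1
[col 2] BEPX: children BEP:{A,T}, X:{T} ∩→ {T}; cost 0
[col 2] MW: children M:{T}, W:{G} ∪→ {G,T}; cost 1
[col 2] JMW: children J:{A}, MW:{G,T} ∪→ {A,G,T}; cost 1
[col 2] BEJMPWX: children BEPX:{T}, JMW:{A,G,T} ∩→ {T}; cost 0
per-site changes: [4, 4, 3]; total = 11

4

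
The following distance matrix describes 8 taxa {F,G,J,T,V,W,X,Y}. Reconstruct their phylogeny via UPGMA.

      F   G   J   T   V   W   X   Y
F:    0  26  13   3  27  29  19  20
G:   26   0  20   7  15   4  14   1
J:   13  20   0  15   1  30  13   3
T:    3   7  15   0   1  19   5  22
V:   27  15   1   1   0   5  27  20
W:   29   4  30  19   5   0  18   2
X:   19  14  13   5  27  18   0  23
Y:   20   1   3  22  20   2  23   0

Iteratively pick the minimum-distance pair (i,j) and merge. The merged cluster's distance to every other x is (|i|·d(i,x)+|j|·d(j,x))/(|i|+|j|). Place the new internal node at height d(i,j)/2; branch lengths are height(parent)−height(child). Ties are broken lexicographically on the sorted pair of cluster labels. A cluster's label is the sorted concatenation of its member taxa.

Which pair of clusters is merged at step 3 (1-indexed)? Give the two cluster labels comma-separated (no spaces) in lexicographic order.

F,T

step 1: merge (G,Y) at d=1; branch lengths G→1/2, Y→1/2; new cluster GY
  updated: d(F,GY)=23, d(GY,J)=23/2, d(GY,T)=29/2, d(GY,V)=35/2, d(GY,W)=3, d(GY,X)=37/2
step 2: merge (J,V) at d=1; branch lengths J→1/2, V→1/2; new cluster JV
  updated: d(F,JV)=20, d(GY,JV)=29/2, d(JV,T)=8, d(JV,W)=35/2, d(JV,X)=20
step 3: merge (F,T) at d=3; branch lengths F→3/2, T→3/2; new cluster FT
  updated: d(FT,GY)=75/4, d(FT,JV)=14, d(FT,W)=24, d(FT,X)=12
step 4: merge (GY,W) at d=3; branch lengths GY→1, W→3/2; new cluster GWY
  updated: d(FT,GWY)=41/2, d(GWY,JV)=31/2, d(GWY,X)=55/3
step 5: merge (FT,X) at d=12; branch lengths FT→9/2, X→6; new cluster FTX
  updated: d(FTX,GWY)=178/9, d(FTX,JV)=16
step 6: merge (GWY,JV) at d=31/2; branch lengths GWY→25/4, JV→29/4; new cluster GJVWY
  updated: d(FTX,GJVWY)=274/15
step 7: merge (FTX,GJVWY) at d=274/15; branch lengths FTX→47/15, GJVWY→83/60; new cluster FGJTVWXY
final tree: (((F:3/2,T:3/2):9/2,X:6):47/15,(((G:1/2,Y:1/2):1,W:3/2):25/4,(J:1/2,V:1/2):29/4):83/60)
total length: 2161/60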